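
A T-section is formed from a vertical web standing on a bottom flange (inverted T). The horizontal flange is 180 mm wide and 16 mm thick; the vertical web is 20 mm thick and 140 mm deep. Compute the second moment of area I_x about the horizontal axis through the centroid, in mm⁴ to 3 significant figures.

Decompose the section into non-overlapping parts with the origin at the bottom-left of its bounding rectangle.
Flange: 180 × 16, A = 2 880 mm², y = 8 mm, Ī = 61 440 mm⁴.
Web: 20 × 140, A = 2 800 mm², y = 86 mm, Ī = 4 573 333 mm⁴.
Centroid: ȳ = ΣA·y / ΣA = 46.451 mm.
Transfer each piece to the horizontal axis through the centroid using Ī + A·d² with d = y − 46.451:
  flange: d = -38.451 mm → contributes +4 319 395 mm⁴
  web: d = 39.549 mm → contributes +8 952 944 mm⁴
Total I = 13 272 340 mm⁴.

I_x ≈ 1.33 × 10⁷ mm⁴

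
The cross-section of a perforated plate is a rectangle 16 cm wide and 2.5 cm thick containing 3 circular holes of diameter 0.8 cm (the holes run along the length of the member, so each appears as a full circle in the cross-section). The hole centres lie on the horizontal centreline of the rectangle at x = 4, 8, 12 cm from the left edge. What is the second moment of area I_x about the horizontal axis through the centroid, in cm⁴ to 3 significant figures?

Decompose the section into non-overlapping parts with the origin at the bottom-left of its bounding rectangle.
Plate: 16 × 2.5, A = 40 cm², y = 1.25 cm, Ī = 20.833 cm⁴.
Hole 1 (subtracted): ⌀0.8, A = 0.50265 cm², y = 1.25 cm, Ī = 0.020106 cm⁴.
Hole 2 (subtracted): ⌀0.8, A = 0.50265 cm², y = 1.25 cm, Ī = 0.020106 cm⁴.
Hole 3 (subtracted): ⌀0.8, A = 0.50265 cm², y = 1.25 cm, Ī = 0.020106 cm⁴.
By symmetry the centroid is at mid-height, ȳ = 1.25 cm.
All pieces are centred on the horizontal axis through the centroid, so I = ΣĪ (holes subtracted) = 20.773 cm⁴.

I_x ≈ 20.8 cm⁴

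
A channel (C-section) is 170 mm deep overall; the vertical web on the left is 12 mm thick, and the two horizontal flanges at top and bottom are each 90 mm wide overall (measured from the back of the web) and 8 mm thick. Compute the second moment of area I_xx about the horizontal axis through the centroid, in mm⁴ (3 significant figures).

Treat the section as a set of non-overlapping primitives; coordinates are from the bounding-box lower-left.
Web: 12 × 170, A = 2 040 mm², y = 85 mm, Ī = 4 913 000 mm⁴.
Top flange (beyond web): 78 × 8, A = 624 mm², y = 166 mm, Ī = 3 328 mm⁴.
Bottom flange (beyond web): 78 × 8, A = 624 mm², y = 4 mm, Ī = 3 328 mm⁴.
By symmetry the centroid is at mid-height, ȳ = 85 mm.
Transfer each piece to the horizontal axis through the centroid using Ī + A·d² with d = y − 85:
  web: d = 0 mm → contributes +4 913 000 mm⁴
  top flange (beyond web): d = 81 mm → contributes +4 097 392 mm⁴
  bottom flange (beyond web): d = -81 mm → contributes +4 097 392 mm⁴
Total I = 13 107 784 mm⁴.

I_xx ≈ 1.31 × 10⁷ mm⁴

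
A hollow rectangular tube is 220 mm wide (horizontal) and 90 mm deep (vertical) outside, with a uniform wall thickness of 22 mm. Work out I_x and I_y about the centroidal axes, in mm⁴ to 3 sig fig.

I_x ≈ 1.19 × 10⁷ mm⁴, I_y ≈ 5.90 × 10⁷ mm⁴

Decompose the section into non-overlapping parts with the origin at the bottom-left of its bounding rectangle.
Outer rectangle: 220 × 90, A = 19 800 mm², y = 45 mm, Ī = 13 365 000 mm⁴.
Inner void (subtracted): 176 × 46, A = 8 096 mm², y = 45 mm, Ī = 1 427 595 mm⁴.
By symmetry the centroid is at mid-height, ȳ = 45 mm.
All pieces are centred on the centroidal x-axis, so I = ΣĪ (holes subtracted) = 11 937 405 mm⁴.
Repeating about the centroidal y-axis gives I_y = 58 961 525 mm⁴.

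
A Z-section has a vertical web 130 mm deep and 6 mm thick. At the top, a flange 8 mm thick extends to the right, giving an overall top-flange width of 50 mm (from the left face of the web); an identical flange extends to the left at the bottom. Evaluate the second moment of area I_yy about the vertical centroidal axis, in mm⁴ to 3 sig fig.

I_yy ≈ 5.56 × 10⁵ mm⁴

Treat the section as a set of non-overlapping primitives; coordinates are from the bounding-box lower-left.
Web: 6 × 130, A = 780 mm², x = 47 mm, Ī = 2 340 mm⁴.
Top flange (beyond web): 44 × 8, A = 352 mm², x = 72 mm, Ī = 56 789 mm⁴.
Bottom flange (beyond web): 44 × 8, A = 352 mm², x = 22 mm, Ī = 56 789 mm⁴.
Centroid: x̄ = ΣA·x / ΣA = 47 mm.
Transfer each piece to the vertical centroidal axis using Ī + A·d² with d = x − 47:
  web: d = 0 mm → contributes +2 340 mm⁴
  top flange (beyond web): d = 25 mm → contributes +276 789 mm⁴
  bottom flange (beyond web): d = -25 mm → contributes +276 789 mm⁴
Total I = 555 919 mm⁴.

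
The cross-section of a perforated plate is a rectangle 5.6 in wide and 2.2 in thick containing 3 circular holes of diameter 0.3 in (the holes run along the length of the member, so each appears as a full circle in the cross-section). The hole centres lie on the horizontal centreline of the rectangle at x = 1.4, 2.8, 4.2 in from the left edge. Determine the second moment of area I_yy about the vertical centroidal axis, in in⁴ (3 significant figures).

I_yy ≈ 31.9 in⁴

Break the section into simple shapes (no overlaps), measuring from the bottom-left corner of the bounding box.
Plate: 5.6 × 2.2, A = 12.32 in², x = 2.8 in, Ī = 32.196 in⁴.
Hole 1 (subtracted): ⌀0.3, A = 0.070686 in², x = 1.4 in, Ī = 0.00039761 in⁴.
Hole 2 (subtracted): ⌀0.3, A = 0.070686 in², x = 2.8 in, Ī = 0.00039761 in⁴.
Hole 3 (subtracted): ⌀0.3, A = 0.070686 in², x = 4.2 in, Ī = 0.00039761 in⁴.
By symmetry the centroid is at mid-width, x̄ = 2.8 in.
Transfer each piece to the vertical centroidal axis using Ī + A·d² with d = x − 2.8:
  plate: d = 0 in → contributes +32.196 in⁴
  hole 1: d = -1.4 in → contributes −0.13894 in⁴
  hole 2: d = 0 in → contributes −0.00039761 in⁴
  hole 3: d = 1.4 in → contributes −0.13894 in⁴
Total I = 31.918 in⁴.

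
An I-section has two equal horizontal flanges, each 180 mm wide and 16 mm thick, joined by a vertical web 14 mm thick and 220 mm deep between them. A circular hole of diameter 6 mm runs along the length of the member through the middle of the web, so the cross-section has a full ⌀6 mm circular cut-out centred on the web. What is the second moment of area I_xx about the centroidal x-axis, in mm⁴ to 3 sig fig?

I_xx ≈ 9.27 × 10⁷ mm⁴

Decompose the section into non-overlapping parts with the origin at the bottom-left of its bounding rectangle.
Bottom flange: 180 × 16, A = 2 880 mm², y = 8 mm, Ī = 61 440 mm⁴.
Web: 14 × 220, A = 3 080 mm², y = 126 mm, Ī = 12 422 667 mm⁴.
Top flange: 180 × 16, A = 2 880 mm², y = 244 mm, Ī = 61 440 mm⁴.
Hole (subtracted): ⌀6, A = 28.274 mm², y = 126 mm, Ī = 63.617 mm⁴.
By symmetry the centroid is at mid-height, ȳ = 126 mm.
Transfer each piece to the centroidal x-axis using Ī + A·d² with d = y − 126:
  bottom flange: d = -118 mm → contributes +40 162 560 mm⁴
  web: d = 0 mm → contributes +12 422 667 mm⁴
  top flange: d = 118 mm → contributes +40 162 560 mm⁴
  hole: d = 0 mm → contributes −63.617 mm⁴
Total I = 92 747 723 mm⁴.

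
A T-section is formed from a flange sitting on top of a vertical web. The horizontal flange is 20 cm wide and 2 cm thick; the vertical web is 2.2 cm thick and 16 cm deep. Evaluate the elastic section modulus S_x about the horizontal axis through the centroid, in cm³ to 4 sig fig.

Decompose the section into non-overlapping parts with the origin at the bottom-left of its bounding rectangle.
Flange: 20 × 2, A = 40 cm², y = 17 cm, Ī = 13.3333 cm⁴.
Web: 2.2 × 16, A = 35.2 cm², y = 8 cm, Ī = 750.933 cm⁴.
Centroid: ȳ = ΣA·y / ΣA = 12.7872 cm.
Transfer each piece to the horizontal axis through the centroid using Ī + A·d² with d = y − 12.7872:
  flange: d = 4.21277 cm → contributes +723.229 cm⁴
  web: d = -4.78723 cm → contributes +1557.63 cm⁴
Total I = 2280.86 cm⁴.
Extreme fibre distance c = 12.7872 cm; S = I/c = 178.37 cm³.

S_x ≈ 178.4 cm³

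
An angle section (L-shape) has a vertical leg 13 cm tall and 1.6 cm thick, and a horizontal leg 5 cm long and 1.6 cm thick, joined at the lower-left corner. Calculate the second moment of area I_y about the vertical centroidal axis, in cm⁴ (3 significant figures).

I_y ≈ 36.6 cm⁴

Treat the section as a set of non-overlapping primitives; coordinates are from the bounding-box lower-left.
Vertical leg: 1.6 × 13, A = 20.8 cm², x = 0.8 cm, Ī = 4.4373 cm⁴.
Horizontal leg (remainder): 3.4 × 1.6, A = 5.44 cm², x = 3.3 cm, Ī = 5.2405 cm⁴.
Centroid: x̄ = ΣA·x / ΣA = 1.3183 cm.
Transfer each piece to the vertical centroidal axis using Ī + A·d² with d = x − 1.3183:
  vertical leg: d = -0.51829 cm → contributes +10.025 cm⁴
  horizontal leg (remainder): d = 1.9817 cm → contributes +26.604 cm⁴
Total I = 36.629 cm⁴.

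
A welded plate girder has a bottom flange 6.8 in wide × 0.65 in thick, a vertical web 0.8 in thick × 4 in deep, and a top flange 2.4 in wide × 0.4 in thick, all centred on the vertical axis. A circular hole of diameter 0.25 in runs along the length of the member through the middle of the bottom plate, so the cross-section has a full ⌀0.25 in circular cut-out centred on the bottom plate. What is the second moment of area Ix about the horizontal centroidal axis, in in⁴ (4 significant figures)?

Ix ≈ 25.11 in⁴

Decompose the section into non-overlapping parts with the origin at the bottom-left of its bounding rectangle.
Bottom plate: 6.8 × 0.65, A = 4.42 in², y = 0.325 in, Ī = 0.155621 in⁴.
Web plate: 0.8 × 4, A = 3.2 in², y = 2.65 in, Ī = 4.26667 in⁴.
Top plate: 2.4 × 0.4, A = 0.96 in², y = 4.85 in, Ī = 0.0128 in⁴.
Hole (subtracted): ⌀0.25, A = 0.0490874 in², y = 0.325 in, Ī = 0.000191748 in⁴.
Centroid: ȳ = ΣA·y / ΣA = 1.70633 in.
Transfer each piece to the horizontal centroidal axis using Ī + A·d² with d = y − 1.70633:
  bottom plate: d = -1.38133 in → contributes +8.58929 in⁴
  web plate: d = 0.943671 in → contributes +7.11631 in⁴
  top plate: d = 3.14367 in → contributes +9.50016 in⁴
  hole: d = -1.38133 in → contributes −0.093854 in⁴
Total I = 25.1119 in⁴.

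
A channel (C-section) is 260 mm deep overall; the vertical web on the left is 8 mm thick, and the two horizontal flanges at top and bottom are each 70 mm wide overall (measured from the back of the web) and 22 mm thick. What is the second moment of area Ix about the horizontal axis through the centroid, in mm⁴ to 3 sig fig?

Decompose the section into non-overlapping parts with the origin at the bottom-left of its bounding rectangle.
Web: 8 × 260, A = 2 080 mm², y = 130 mm, Ī = 11 717 333 mm⁴.
Top flange (beyond web): 62 × 22, A = 1 364 mm², y = 249 mm, Ī = 55 015 mm⁴.
Bottom flange (beyond web): 62 × 22, A = 1 364 mm², y = 11 mm, Ī = 55 015 mm⁴.
By symmetry the centroid is at mid-height, ȳ = 130 mm.
Transfer each piece to the horizontal axis through the centroid using Ī + A·d² with d = y − 130:
  web: d = 0 mm → contributes +11 717 333 mm⁴
  top flange (beyond web): d = 119 mm → contributes +19 370 619 mm⁴
  bottom flange (beyond web): d = -119 mm → contributes +19 370 619 mm⁴
Total I = 50 458 571 mm⁴.

Ix ≈ 5.05 × 10⁷ mm⁴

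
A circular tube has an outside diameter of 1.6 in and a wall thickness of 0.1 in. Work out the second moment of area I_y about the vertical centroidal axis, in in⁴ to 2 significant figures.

Split into non-overlapping primitives; take the origin at the lower-left of the bounding box.
Outer circle: ⌀1.6, A = 2.011 in², x = 0.8 in, Ī = 0.3217 in⁴.
Bore (subtracted): ⌀1.4, A = 1.539 in², x = 0.8 in, Ī = 0.1886 in⁴.
By symmetry the centroid is at mid-width, x̄ = 0.8 in.
All pieces are centred on the vertical centroidal axis, so I = ΣĪ (holes subtracted) = 0.1331 in⁴.

I_y ≈ 0.13 in⁴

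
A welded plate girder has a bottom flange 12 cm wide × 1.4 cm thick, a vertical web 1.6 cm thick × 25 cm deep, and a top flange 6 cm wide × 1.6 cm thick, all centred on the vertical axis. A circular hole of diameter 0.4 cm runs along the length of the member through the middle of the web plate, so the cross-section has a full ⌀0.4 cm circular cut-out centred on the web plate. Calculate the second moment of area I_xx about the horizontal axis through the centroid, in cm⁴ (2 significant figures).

I_xx ≈ 6600 cm⁴

Break the section into simple shapes (no overlaps), measuring from the bottom-left corner of the bounding box.
Bottom plate: 12 × 1.4, A = 16.8 cm², y = 0.7 cm, Ī = 2.744 cm⁴.
Web plate: 1.6 × 25, A = 40 cm², y = 13.9 cm, Ī = 2 083 cm⁴.
Top plate: 6 × 1.6, A = 9.6 cm², y = 27.2 cm, Ī = 2.048 cm⁴.
Hole (subtracted): ⌀0.4, A = 0.1257 cm², y = 13.9 cm, Ī = 0.001257 cm⁴.
Centroid: ȳ = ΣA·y / ΣA = 12.48 cm.
Transfer each piece to the horizontal axis through the centroid using Ī + A·d² with d = y − 12.48:
  bottom plate: d = -11.78 cm → contributes +2 334 cm⁴
  web plate: d = 1.42 cm → contributes +2 164 cm⁴
  top plate: d = 14.72 cm → contributes +2 082 cm⁴
  hole: d = 1.42 cm → contributes −0.2545 cm⁴
Total I = 6 580 cm⁴.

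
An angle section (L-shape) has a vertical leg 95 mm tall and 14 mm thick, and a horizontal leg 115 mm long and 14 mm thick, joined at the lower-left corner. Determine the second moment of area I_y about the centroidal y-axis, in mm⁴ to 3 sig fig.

I_y ≈ 3.49 × 10⁶ mm⁴

Treat the section as a set of non-overlapping primitives; coordinates are from the bounding-box lower-left.
Vertical leg: 14 × 95, A = 1 330 mm², x = 7 mm, Ī = 21 723 mm⁴.
Horizontal leg (remainder): 101 × 14, A = 1 414 mm², x = 64.5 mm, Ī = 1 202 018 mm⁴.
Centroid: x̄ = ΣA·x / ΣA = 36.63 mm.
Transfer each piece to the centroidal y-axis using Ī + A·d² with d = x − 36.63:
  vertical leg: d = -29.63 mm → contributes +1 189 387 mm⁴
  horizontal leg (remainder): d = 27.87 mm → contributes +2 300 316 mm⁴
Total I = 3 489 703 mm⁴.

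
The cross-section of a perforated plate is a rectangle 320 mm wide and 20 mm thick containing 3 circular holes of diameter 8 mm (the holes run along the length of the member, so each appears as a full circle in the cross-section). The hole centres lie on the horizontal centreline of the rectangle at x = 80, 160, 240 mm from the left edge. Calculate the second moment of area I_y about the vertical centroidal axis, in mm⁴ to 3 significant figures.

Break the section into simple shapes (no overlaps), measuring from the bottom-left corner of the bounding box.
Plate: 320 × 20, A = 6 400 mm², x = 160 mm, Ī = 54 613 333 mm⁴.
Hole 1 (subtracted): ⌀8, A = 50.265 mm², x = 80 mm, Ī = 201.06 mm⁴.
Hole 2 (subtracted): ⌀8, A = 50.265 mm², x = 160 mm, Ī = 201.06 mm⁴.
Hole 3 (subtracted): ⌀8, A = 50.265 mm², x = 240 mm, Ī = 201.06 mm⁴.
By symmetry the centroid is at mid-width, x̄ = 160 mm.
Transfer each piece to the vertical centroidal axis using Ī + A·d² with d = x − 160:
  plate: d = 0 mm → contributes +54 613 333 mm⁴
  hole 1: d = -80 mm → contributes −321 900 mm⁴
  hole 2: d = 0 mm → contributes −201.06 mm⁴
  hole 3: d = 80 mm → contributes −321 900 mm⁴
Total I = 53 969 332 mm⁴.

I_y ≈ 5.40 × 10⁷ mm⁴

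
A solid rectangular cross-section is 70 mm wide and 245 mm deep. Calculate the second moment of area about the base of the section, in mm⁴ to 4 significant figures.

The section: 70 × 245, A = 17 150 mm², y = 122.5 mm, Ī = 85 785 729 mm⁴.
Transfer it to a horizontal axis along the bottom face using Ī + A·d² with d = y − 0:
  the section: d = 122.5 mm → contributes +343 142 917 mm⁴
Total I = 343 142 917 mm⁴.

I_base ≈ 3.431 × 10⁸ mm⁴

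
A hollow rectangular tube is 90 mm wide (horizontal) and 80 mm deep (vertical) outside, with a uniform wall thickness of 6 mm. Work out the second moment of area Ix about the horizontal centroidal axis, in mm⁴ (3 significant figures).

Ix ≈ 1.80 × 10⁶ mm⁴

Split into non-overlapping primitives; take the origin at the lower-left of the bounding box.
Outer rectangle: 90 × 80, A = 7 200 mm², y = 40 mm, Ī = 3 840 000 mm⁴.
Inner void (subtracted): 78 × 68, A = 5 304 mm², y = 40 mm, Ī = 2 043 808 mm⁴.
By symmetry the centroid is at mid-height, ȳ = 40 mm.
All pieces are centred on the horizontal centroidal axis, so I = ΣĪ (holes subtracted) = 1 796 192 mm⁴.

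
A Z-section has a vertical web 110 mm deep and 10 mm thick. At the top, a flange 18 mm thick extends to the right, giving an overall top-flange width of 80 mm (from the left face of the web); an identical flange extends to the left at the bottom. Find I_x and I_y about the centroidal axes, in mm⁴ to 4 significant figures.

Split into non-overlapping primitives; take the origin at the lower-left of the bounding box.
Web: 10 × 110, A = 1 100 mm², y = 55 mm, Ī = 1 109 167 mm⁴.
Top flange (beyond web): 70 × 18, A = 1 260 mm², y = 101 mm, Ī = 34 020 mm⁴.
Bottom flange (beyond web): 70 × 18, A = 1 260 mm², y = 9 mm, Ī = 34 020 mm⁴.
Centroid: ȳ = ΣA·y / ΣA = 55 mm.
Transfer each piece to the centroidal x-axis using Ī + A·d² with d = y − 55:
  web: d = 0 mm → contributes +1 109 167 mm⁴
  top flange (beyond web): d = 46 mm → contributes +2 700 180 mm⁴
  bottom flange (beyond web): d = -46 mm → contributes +2 700 180 mm⁴
Total I = 6 509 527 mm⁴.
For the y-axis: x̄ = 75 mm.
Repeating about the centroidal y-axis gives I_y = 5 070 167 mm⁴.

I_x ≈ 6.510 × 10⁶ mm⁴, I_y ≈ 5.070 × 10⁶ mm⁴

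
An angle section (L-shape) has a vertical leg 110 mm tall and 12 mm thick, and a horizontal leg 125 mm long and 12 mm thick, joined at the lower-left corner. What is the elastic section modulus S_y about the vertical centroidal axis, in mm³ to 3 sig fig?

S_y ≈ 4.66 × 10⁴ mm³

Break the section into simple shapes (no overlaps), measuring from the bottom-left corner of the bounding box.
Vertical leg: 12 × 110, A = 1 320 mm², x = 6 mm, Ī = 15 840 mm⁴.
Horizontal leg (remainder): 113 × 12, A = 1 356 mm², x = 68.5 mm, Ī = 1 442 897 mm⁴.
Centroid: x̄ = ΣA·x / ΣA = 37.67 mm.
Transfer each piece to the vertical centroidal axis using Ī + A·d² with d = x − 37.67:
  vertical leg: d = -31.67 mm → contributes +1 339 819 mm⁴
  horizontal leg (remainder): d = 30.83 mm → contributes +2 731 726 mm⁴
Total I = 4 071 545 mm⁴.
Extreme fibre distance c = 87.33 mm; S = I/c = 46 623 mm³.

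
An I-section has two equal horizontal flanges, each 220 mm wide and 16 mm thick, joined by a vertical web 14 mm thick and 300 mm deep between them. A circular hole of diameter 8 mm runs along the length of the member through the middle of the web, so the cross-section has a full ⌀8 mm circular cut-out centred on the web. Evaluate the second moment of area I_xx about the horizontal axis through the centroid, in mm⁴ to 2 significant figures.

I_xx ≈ 2.1 × 10⁸ mm⁴

Treat the section as a set of non-overlapping primitives; coordinates are from the bounding-box lower-left.
Bottom flange: 220 × 16, A = 3 520 mm², y = 8 mm, Ī = 75 093 mm⁴.
Web: 14 × 300, A = 4 200 mm², y = 166 mm, Ī = 31 500 000 mm⁴.
Top flange: 220 × 16, A = 3 520 mm², y = 324 mm, Ī = 75 093 mm⁴.
Hole (subtracted): ⌀8, A = 50.27 mm², y = 166 mm, Ī = 201.1 mm⁴.
By symmetry the centroid is at mid-height, ȳ = 166 mm.
Transfer each piece to the horizontal axis through the centroid using Ī + A·d² with d = y − 166:
  bottom flange: d = -158 mm → contributes +87 948 373 mm⁴
  web: d = 0 mm → contributes +31 500 000 mm⁴
  top flange: d = 158 mm → contributes +87 948 373 mm⁴
  hole: d = 0 mm → contributes −201.1 mm⁴
Total I = 207 396 546 mm⁴.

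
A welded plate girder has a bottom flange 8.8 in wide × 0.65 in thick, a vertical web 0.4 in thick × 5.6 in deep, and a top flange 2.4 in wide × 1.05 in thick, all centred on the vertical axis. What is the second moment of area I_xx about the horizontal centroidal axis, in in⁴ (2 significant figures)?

Split into non-overlapping primitives; take the origin at the lower-left of the bounding box.
Bottom plate: 8.8 × 0.65, A = 5.72 in², y = 0.325 in, Ī = 0.2014 in⁴.
Web plate: 0.4 × 5.6, A = 2.24 in², y = 3.45 in, Ī = 5.854 in⁴.
Top plate: 2.4 × 1.05, A = 2.52 in², y = 6.775 in, Ī = 0.2315 in⁴.
Centroid: ȳ = ΣA·y / ΣA = 2.544 in.
Transfer each piece to the horizontal centroidal axis using Ī + A·d² with d = y − 2.544:
  bottom plate: d = -2.219 in → contributes +28.36 in⁴
  web plate: d = 0.9061 in → contributes +7.693 in⁴
  top plate: d = 4.231 in → contributes +45.35 in⁴
Total I = 81.4 in⁴.

I_xx ≈ 81 in⁴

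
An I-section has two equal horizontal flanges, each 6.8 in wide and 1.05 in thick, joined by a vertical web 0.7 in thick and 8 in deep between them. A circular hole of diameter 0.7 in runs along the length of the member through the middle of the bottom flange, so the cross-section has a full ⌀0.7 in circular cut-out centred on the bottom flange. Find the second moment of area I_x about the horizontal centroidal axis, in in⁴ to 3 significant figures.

I_x ≈ 316 in⁴

Split into non-overlapping primitives; take the origin at the lower-left of the bounding box.
Bottom flange: 6.8 × 1.05, A = 7.14 in², y = 0.525 in, Ī = 0.65599 in⁴.
Web: 0.7 × 8, A = 5.6 in², y = 5.05 in, Ī = 29.867 in⁴.
Top flange: 6.8 × 1.05, A = 7.14 in², y = 9.575 in, Ī = 0.65599 in⁴.
Hole (subtracted): ⌀0.7, A = 0.38485 in², y = 0.525 in, Ī = 0.011786 in⁴.
Centroid: ȳ = ΣA·y / ΣA = 5.1393 in.
Transfer each piece to the horizontal centroidal axis using Ī + A·d² with d = y − 5.1393:
  bottom flange: d = -4.6143 in → contributes +152.68 in⁴
  web: d = -0.089326 in → contributes +29.911 in⁴
  top flange: d = 4.4357 in → contributes +141.14 in⁴
  hole: d = -4.6143 in → contributes −8.2059 in⁴
Total I = 315.52 in⁴.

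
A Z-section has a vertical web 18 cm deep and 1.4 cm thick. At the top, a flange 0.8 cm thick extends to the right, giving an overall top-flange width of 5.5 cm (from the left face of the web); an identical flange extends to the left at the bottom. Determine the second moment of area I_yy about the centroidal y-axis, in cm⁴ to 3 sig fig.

Treat the section as a set of non-overlapping primitives; coordinates are from the bounding-box lower-left.
Web: 1.4 × 18, A = 25.2 cm², x = 4.8 cm, Ī = 4.116 cm⁴.
Top flange (beyond web): 4.1 × 0.8, A = 3.28 cm², x = 7.55 cm, Ī = 4.5947 cm⁴.
Bottom flange (beyond web): 4.1 × 0.8, A = 3.28 cm², x = 2.05 cm, Ī = 4.5947 cm⁴.
Centroid: x̄ = ΣA·x / ΣA = 4.8 cm.
Transfer each piece to the centroidal y-axis using Ī + A·d² with d = x − 4.8:
  web: d = 0 cm → contributes +4.116 cm⁴
  top flange (beyond web): d = 2.75 cm → contributes +29.4 cm⁴
  bottom flange (beyond web): d = -2.75 cm → contributes +29.4 cm⁴
Total I = 62.915 cm⁴.

I_yy ≈ 62.9 cm⁴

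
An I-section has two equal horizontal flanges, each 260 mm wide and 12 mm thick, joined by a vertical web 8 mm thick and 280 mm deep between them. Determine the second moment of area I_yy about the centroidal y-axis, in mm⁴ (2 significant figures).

Decompose the section into non-overlapping parts with the origin at the bottom-left of its bounding rectangle.
Bottom flange: 260 × 12, A = 3 120 mm², x = 130 mm, Ī = 17 576 000 mm⁴.
Web: 8 × 280, A = 2 240 mm², x = 130 mm, Ī = 11 947 mm⁴.
Top flange: 260 × 12, A = 3 120 mm², x = 130 mm, Ī = 17 576 000 mm⁴.
By symmetry the centroid is at mid-width, x̄ = 130 mm.
All pieces are centred on the centroidal y-axis, so I = ΣĪ = 35 163 947 mm⁴.

I_yy ≈ 3.5 × 10⁷ mm⁴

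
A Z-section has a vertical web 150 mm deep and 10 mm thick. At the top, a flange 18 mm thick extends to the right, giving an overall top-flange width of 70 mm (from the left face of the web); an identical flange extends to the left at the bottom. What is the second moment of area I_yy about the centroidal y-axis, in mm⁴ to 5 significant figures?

Break the section into simple shapes (no overlaps), measuring from the bottom-left corner of the bounding box.
Web: 10 × 150, A = 1 500 mm², x = 65 mm, Ī = 12 500 mm⁴.
Top flange (beyond web): 60 × 18, A = 1 080 mm², x = 100 mm, Ī = 324 000 mm⁴.
Bottom flange (beyond web): 60 × 18, A = 1 080 mm², x = 30 mm, Ī = 324 000 mm⁴.
Centroid: x̄ = ΣA·x / ΣA = 65 mm.
Transfer each piece to the centroidal y-axis using Ī + A·d² with d = x − 65:
  web: d = 0 mm → contributes +12 500 mm⁴
  top flange (beyond web): d = 35 mm → contributes +1 647 000 mm⁴
  bottom flange (beyond web): d = -35 mm → contributes +1 647 000 mm⁴
Total I = 3 306 500 mm⁴.

I_yy ≈ 3.3065 × 10⁶ mm⁴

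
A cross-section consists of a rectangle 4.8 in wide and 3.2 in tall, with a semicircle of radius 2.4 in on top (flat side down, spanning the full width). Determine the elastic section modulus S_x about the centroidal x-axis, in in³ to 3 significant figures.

S_x ≈ 18.4 in³

Split into non-overlapping primitives; take the origin at the lower-left of the bounding box.
Rectangular body: 4.8 × 3.2, A = 15.36 in², y = 1.6 in, Ī = 13.107 in⁴.
Semicircular cap: semicircle r = 2.4, A = 9.0478 in², y = 4.2186 in, Ī = 3.6415 in⁴.
Centroid: ȳ = ΣA·y / ΣA = 2.5707 in.
Transfer each piece to the centroidal x-axis using Ī + A·d² with d = y − 2.5707:
  rectangular body: d = -0.97069 in → contributes +27.58 in⁴
  semicircular cap: d = 1.6479 in → contributes +28.211 in⁴
Total I = 55.791 in⁴.
Extreme fibre distance c = 3.0293 in; S = I/c = 18.417 in³.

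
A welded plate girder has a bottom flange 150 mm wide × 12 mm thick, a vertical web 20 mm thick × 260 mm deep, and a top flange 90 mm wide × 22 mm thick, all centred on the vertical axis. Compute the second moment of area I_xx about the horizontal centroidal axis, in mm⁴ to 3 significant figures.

I_xx ≈ 1.02 × 10⁸ mm⁴

Decompose the section into non-overlapping parts with the origin at the bottom-left of its bounding rectangle.
Bottom plate: 150 × 12, A = 1 800 mm², y = 6 mm, Ī = 21 600 mm⁴.
Web plate: 20 × 260, A = 5 200 mm², y = 142 mm, Ī = 29 293 333 mm⁴.
Top plate: 90 × 22, A = 1 980 mm², y = 283 mm, Ī = 79 860 mm⁴.
Centroid: ȳ = ΣA·y / ΣA = 145.83 mm.
Transfer each piece to the horizontal centroidal axis using Ī + A·d² with d = y − 145.83:
  bottom plate: d = -139.83 mm → contributes +35 215 221 mm⁴
  web plate: d = -3.8285 mm → contributes +29 369 552 mm⁴
  top plate: d = 137.17 mm → contributes +37 335 576 mm⁴
Total I = 101 920 349 mm⁴.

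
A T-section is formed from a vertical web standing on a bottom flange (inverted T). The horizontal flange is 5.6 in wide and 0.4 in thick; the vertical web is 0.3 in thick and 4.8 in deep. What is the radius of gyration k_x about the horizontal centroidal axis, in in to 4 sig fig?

k_x ≈ 1.539 in

Treat the section as a set of non-overlapping primitives; coordinates are from the bounding-box lower-left.
Flange: 5.6 × 0.4, A = 2.24 in², y = 0.2 in, Ī = 0.0298667 in⁴.
Web: 0.3 × 4.8, A = 1.44 in², y = 2.8 in, Ī = 2.7648 in⁴.
Centroid: ȳ = ΣA·y / ΣA = 1.21739 in.
Transfer each piece to the horizontal centroidal axis using Ī + A·d² with d = y − 1.21739:
  flange: d = -1.01739 in → contributes +2.34846 in⁴
  web: d = 1.58261 in → contributes +6.3715 in⁴
Total I = 8.71995 in⁴.
Radius of gyration: k = √(I/A) = √(8.71995 / 3.68) = 1.53934 in.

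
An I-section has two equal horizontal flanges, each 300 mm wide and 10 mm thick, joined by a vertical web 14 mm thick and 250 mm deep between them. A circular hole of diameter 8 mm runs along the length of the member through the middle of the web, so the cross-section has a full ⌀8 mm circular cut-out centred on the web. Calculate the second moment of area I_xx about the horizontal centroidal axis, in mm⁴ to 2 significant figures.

I_xx ≈ 1.2 × 10⁸ mm⁴

Decompose the section into non-overlapping parts with the origin at the bottom-left of its bounding rectangle.
Bottom flange: 300 × 10, A = 3 000 mm², y = 5 mm, Ī = 25 000 mm⁴.
Web: 14 × 250, A = 3 500 mm², y = 135 mm, Ī = 18 229 167 mm⁴.
Top flange: 300 × 10, A = 3 000 mm², y = 265 mm, Ī = 25 000 mm⁴.
Hole (subtracted): ⌀8, A = 50.27 mm², y = 135 mm, Ī = 201.1 mm⁴.
By symmetry the centroid is at mid-height, ȳ = 135 mm.
Transfer each piece to the horizontal centroidal axis using Ī + A·d² with d = y − 135:
  bottom flange: d = -130 mm → contributes +50 725 000 mm⁴
  web: d = 0 mm → contributes +18 229 167 mm⁴
  top flange: d = 130 mm → contributes +50 725 000 mm⁴
  hole: d = 0 mm → contributes −201.1 mm⁴
Total I = 119 678 966 mm⁴.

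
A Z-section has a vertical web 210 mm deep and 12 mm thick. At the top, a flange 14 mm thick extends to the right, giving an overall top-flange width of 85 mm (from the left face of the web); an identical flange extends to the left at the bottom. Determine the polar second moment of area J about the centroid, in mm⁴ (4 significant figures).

J ≈ 3.355 × 10⁷ mm⁴

Treat the section as a set of non-overlapping primitives; coordinates are from the bounding-box lower-left.
Web: 12 × 210, A = 2 520 mm², y = 105 mm, Ī = 9 261 000 mm⁴.
Top flange (beyond web): 73 × 14, A = 1 022 mm², y = 203 mm, Ī = 16692.7 mm⁴.
Bottom flange (beyond web): 73 × 14, A = 1 022 mm², y = 7 mm, Ī = 16692.7 mm⁴.
Centroid: ȳ = ΣA·y / ΣA = 105 mm.
Transfer each piece to the centroidal x-axis using Ī + A·d² with d = y − 105:
  web: d = 0 mm → contributes +9 261 000 mm⁴
  top flange (beyond web): d = 98 mm → contributes +9 831 981 mm⁴
  bottom flange (beyond web): d = -98 mm → contributes +9 831 981 mm⁴
Total I = 28 924 961 mm⁴.
For the y-axis: x̄ = 79 mm.
Repeating about the centroidal y-axis gives I_y = 4 629 921 mm⁴.
Polar second moment: J = I_x + I_y = 33 554 883 mm⁴.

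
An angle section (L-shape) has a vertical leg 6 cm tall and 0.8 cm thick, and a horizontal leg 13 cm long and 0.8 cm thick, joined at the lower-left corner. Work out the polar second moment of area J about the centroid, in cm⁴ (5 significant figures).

J ≈ 293.93 cm⁴

Treat the section as a set of non-overlapping primitives; coordinates are from the bounding-box lower-left.
Vertical leg: 0.8 × 6, A = 4.8 cm², y = 3 cm, Ī = 14.4 cm⁴.
Horizontal leg (remainder): 12.2 × 0.8, A = 9.76 cm², y = 0.4 cm, Ī = 0.5205333 cm⁴.
Centroid: ȳ = ΣA·y / ΣA = 1.257143 cm.
Transfer each piece to the centroidal x-axis using Ī + A·d² with d = y − 1.257143:
  vertical leg: d = 1.742857 cm → contributes +28.98024 cm⁴
  horizontal leg (remainder): d = -0.8571429 cm → contributes +7.691146 cm⁴
Total I = 36.67139 cm⁴.
For the y-axis: x̄ = 4.757143 cm.
Repeating about the centroidal y-axis gives I_y = 257.2554 cm⁴.
Polar second moment: J = I_x + I_y = 293.9268 cm⁴.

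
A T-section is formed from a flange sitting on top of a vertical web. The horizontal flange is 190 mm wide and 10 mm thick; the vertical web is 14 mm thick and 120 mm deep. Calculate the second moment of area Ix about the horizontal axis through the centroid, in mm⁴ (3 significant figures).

Break the section into simple shapes (no overlaps), measuring from the bottom-left corner of the bounding box.
Flange: 190 × 10, A = 1 900 mm², y = 125 mm, Ī = 15 833 mm⁴.
Web: 14 × 120, A = 1 680 mm², y = 60 mm, Ī = 2 016 000 mm⁴.
Centroid: ȳ = ΣA·y / ΣA = 94.497 mm.
Transfer each piece to the horizontal axis through the centroid using Ī + A·d² with d = y − 94.497:
  flange: d = 30.503 mm → contributes +1 783 632 mm⁴
  web: d = -34.497 mm → contributes +4 015 296 mm⁴
Total I = 5 798 928 mm⁴.

Ix ≈ 5.80 × 10⁶ mm⁴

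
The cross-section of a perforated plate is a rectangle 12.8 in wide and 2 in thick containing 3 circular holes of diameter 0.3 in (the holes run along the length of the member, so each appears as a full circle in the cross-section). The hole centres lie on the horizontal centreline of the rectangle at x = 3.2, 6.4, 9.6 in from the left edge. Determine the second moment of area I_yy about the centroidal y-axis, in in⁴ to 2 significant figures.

I_yy ≈ 350 in⁴

Treat the section as a set of non-overlapping primitives; coordinates are from the bounding-box lower-left.
Plate: 12.8 × 2, A = 25.6 in², x = 6.4 in, Ī = 349.5 in⁴.
Hole 1 (subtracted): ⌀0.3, A = 0.07069 in², x = 3.2 in, Ī = 0.0003976 in⁴.
Hole 2 (subtracted): ⌀0.3, A = 0.07069 in², x = 6.4 in, Ī = 0.0003976 in⁴.
Hole 3 (subtracted): ⌀0.3, A = 0.07069 in², x = 9.6 in, Ī = 0.0003976 in⁴.
By symmetry the centroid is at mid-width, x̄ = 6.4 in.
Transfer each piece to the centroidal y-axis using Ī + A·d² with d = x − 6.4:
  plate: d = 0 in → contributes +349.5 in⁴
  hole 1: d = -3.2 in → contributes −0.7242 in⁴
  hole 2: d = 0 in → contributes −0.0003976 in⁴
  hole 3: d = 3.2 in → contributes −0.7242 in⁴
Total I = 348.1 in⁴.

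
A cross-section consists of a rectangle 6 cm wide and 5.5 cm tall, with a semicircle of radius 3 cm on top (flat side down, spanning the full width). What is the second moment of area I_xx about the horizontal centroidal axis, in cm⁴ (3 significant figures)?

Split into non-overlapping primitives; take the origin at the lower-left of the bounding box.
Rectangular body: 6 × 5.5, A = 33 cm², y = 2.75 cm, Ī = 83.188 cm⁴.
Semicircular cap: semicircle r = 3, A = 14.137 cm², y = 6.7732 cm, Ī = 8.8903 cm⁴.
Centroid: ȳ = ΣA·y / ΣA = 3.9566 cm.
Transfer each piece to the horizontal centroidal axis using Ī + A·d² with d = y − 3.9566:
  rectangular body: d = -1.2066 cm → contributes +131.23 cm⁴
  semicircular cap: d = 2.8166 cm → contributes +121.04 cm⁴
Total I = 252.28 cm⁴.

I_xx ≈ 252 cm⁴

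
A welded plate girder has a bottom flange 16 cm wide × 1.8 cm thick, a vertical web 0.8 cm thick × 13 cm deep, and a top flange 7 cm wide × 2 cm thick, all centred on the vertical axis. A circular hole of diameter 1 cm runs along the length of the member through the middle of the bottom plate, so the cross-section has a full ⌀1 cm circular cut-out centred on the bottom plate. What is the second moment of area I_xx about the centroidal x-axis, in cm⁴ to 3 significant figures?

I_xx ≈ 2280 cm⁴

Decompose the section into non-overlapping parts with the origin at the bottom-left of its bounding rectangle.
Bottom plate: 16 × 1.8, A = 28.8 cm², y = 0.9 cm, Ī = 7.776 cm⁴.
Web plate: 0.8 × 13, A = 10.4 cm², y = 8.3 cm, Ī = 146.47 cm⁴.
Top plate: 7 × 2, A = 14 cm², y = 15.8 cm, Ī = 4.6667 cm⁴.
Hole (subtracted): ⌀1, A = 0.7854 cm², y = 0.9 cm, Ī = 0.049087 cm⁴.
Centroid: ȳ = ΣA·y / ΣA = 6.3481 cm.
Transfer each piece to the centroidal x-axis using Ī + A·d² with d = y − 6.3481:
  bottom plate: d = -5.4481 cm → contributes +862.61 cm⁴
  web plate: d = 1.9519 cm → contributes +186.09 cm⁴
  top plate: d = 9.4519 cm → contributes +1255.4 cm⁴
  hole: d = -5.4481 cm → contributes −23.361 cm⁴
Total I = 2280.7 cm⁴.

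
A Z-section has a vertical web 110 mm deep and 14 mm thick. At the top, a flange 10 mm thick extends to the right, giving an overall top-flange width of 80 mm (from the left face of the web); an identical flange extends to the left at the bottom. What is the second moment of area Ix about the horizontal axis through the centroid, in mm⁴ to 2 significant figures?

Ix ≈ 4.9 × 10⁶ mm⁴

Break the section into simple shapes (no overlaps), measuring from the bottom-left corner of the bounding box.
Web: 14 × 110, A = 1 540 mm², y = 55 mm, Ī = 1 552 833 mm⁴.
Top flange (beyond web): 66 × 10, A = 660 mm², y = 105 mm, Ī = 5 500 mm⁴.
Bottom flange (beyond web): 66 × 10, A = 660 mm², y = 5 mm, Ī = 5 500 mm⁴.
Centroid: ȳ = ΣA·y / ΣA = 55 mm.
Transfer each piece to the horizontal axis through the centroid using Ī + A·d² with d = y − 55:
  web: d = 0 mm → contributes +1 552 833 mm⁴
  top flange (beyond web): d = 50 mm → contributes +1 655 500 mm⁴
  bottom flange (beyond web): d = -50 mm → contributes +1 655 500 mm⁴
Total I = 4 863 833 mm⁴.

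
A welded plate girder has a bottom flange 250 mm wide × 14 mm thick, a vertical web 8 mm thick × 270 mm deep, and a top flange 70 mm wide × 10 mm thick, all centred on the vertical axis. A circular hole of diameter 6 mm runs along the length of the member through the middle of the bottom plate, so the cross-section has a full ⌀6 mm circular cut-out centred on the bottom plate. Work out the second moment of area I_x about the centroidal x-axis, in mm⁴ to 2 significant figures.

I_x ≈ 7.2 × 10⁷ mm⁴

Split into non-overlapping primitives; take the origin at the lower-left of the bounding box.
Bottom plate: 250 × 14, A = 3 500 mm², y = 7 mm, Ī = 57 167 mm⁴.
Web plate: 8 × 270, A = 2 160 mm², y = 149 mm, Ī = 13 122 000 mm⁴.
Top plate: 70 × 10, A = 700 mm², y = 289 mm, Ī = 5 833 mm⁴.
Hole (subtracted): ⌀6, A = 28.27 mm², y = 7 mm, Ī = 63.62 mm⁴.
Centroid: ȳ = ΣA·y / ΣA = 86.62 mm.
Transfer each piece to the centroidal x-axis using Ī + A·d² with d = y − 86.62:
  bottom plate: d = -79.62 mm → contributes +22 243 816 mm⁴
  web plate: d = 62.38 mm → contributes +21 527 642 mm⁴
  top plate: d = 202.4 mm → contributes +28 676 735 mm⁴
  hole: d = -79.62 mm → contributes −179 296 mm⁴
Total I = 72 268 897 mm⁴.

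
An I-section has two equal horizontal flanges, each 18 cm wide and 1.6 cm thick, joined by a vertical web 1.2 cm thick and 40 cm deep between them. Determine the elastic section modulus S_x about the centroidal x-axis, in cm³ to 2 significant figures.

S_x ≈ 1500 cm³

Decompose the section into non-overlapping parts with the origin at the bottom-left of its bounding rectangle.
Bottom flange: 18 × 1.6, A = 28.8 cm², y = 0.8 cm, Ī = 6.144 cm⁴.
Web: 1.2 × 40, A = 48 cm², y = 21.6 cm, Ī = 6 400 cm⁴.
Top flange: 18 × 1.6, A = 28.8 cm², y = 42.4 cm, Ī = 6.144 cm⁴.
By symmetry the centroid is at mid-height, ȳ = 21.6 cm.
Transfer each piece to the centroidal x-axis using Ī + A·d² with d = y − 21.6:
  bottom flange: d = -20.8 cm → contributes +12 466 cm⁴
  web: d = 0 cm → contributes +6 400 cm⁴
  top flange: d = 20.8 cm → contributes +12 466 cm⁴
Total I = 31 332 cm⁴.
Extreme fibre distance c = 21.6 cm; S = I/c = 1 451 cm³.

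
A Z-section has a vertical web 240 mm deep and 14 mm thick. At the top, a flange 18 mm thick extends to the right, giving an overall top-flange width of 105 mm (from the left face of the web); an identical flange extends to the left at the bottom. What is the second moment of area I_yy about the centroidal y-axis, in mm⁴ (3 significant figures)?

I_yy ≈ 1.13 × 10⁷ mm⁴

Decompose the section into non-overlapping parts with the origin at the bottom-left of its bounding rectangle.
Web: 14 × 240, A = 3 360 mm², x = 98 mm, Ī = 54 880 mm⁴.
Top flange (beyond web): 91 × 18, A = 1 638 mm², x = 150.5 mm, Ī = 1 130 357 mm⁴.
Bottom flange (beyond web): 91 × 18, A = 1 638 mm², x = 45.5 mm, Ī = 1 130 357 mm⁴.
Centroid: x̄ = ΣA·x / ΣA = 98 mm.
Transfer each piece to the centroidal y-axis using Ī + A·d² with d = x − 98:
  web: d = 0 mm → contributes +54 880 mm⁴
  top flange (beyond web): d = 52.5 mm → contributes +5 645 094 mm⁴
  bottom flange (beyond web): d = -52.5 mm → contributes +5 645 094 mm⁴
Total I = 11 345 068 mm⁴.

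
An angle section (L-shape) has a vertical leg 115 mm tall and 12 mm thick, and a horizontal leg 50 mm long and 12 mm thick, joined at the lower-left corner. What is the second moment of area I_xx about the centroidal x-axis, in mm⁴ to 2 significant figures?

I_xx ≈ 2.4 × 10⁶ mm⁴

Treat the section as a set of non-overlapping primitives; coordinates are from the bounding-box lower-left.
Vertical leg: 12 × 115, A = 1 380 mm², y = 57.5 mm, Ī = 1 520 875 mm⁴.
Horizontal leg (remainder): 38 × 12, A = 456 mm², y = 6 mm, Ī = 5 472 mm⁴.
Centroid: ȳ = ΣA·y / ΣA = 44.71 mm.
Transfer each piece to the centroidal x-axis using Ī + A·d² with d = y − 44.71:
  vertical leg: d = 12.79 mm → contributes +1 746 651 mm⁴
  horizontal leg (remainder): d = -38.71 mm → contributes +688 742 mm⁴
Total I = 2 435 393 mm⁴.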